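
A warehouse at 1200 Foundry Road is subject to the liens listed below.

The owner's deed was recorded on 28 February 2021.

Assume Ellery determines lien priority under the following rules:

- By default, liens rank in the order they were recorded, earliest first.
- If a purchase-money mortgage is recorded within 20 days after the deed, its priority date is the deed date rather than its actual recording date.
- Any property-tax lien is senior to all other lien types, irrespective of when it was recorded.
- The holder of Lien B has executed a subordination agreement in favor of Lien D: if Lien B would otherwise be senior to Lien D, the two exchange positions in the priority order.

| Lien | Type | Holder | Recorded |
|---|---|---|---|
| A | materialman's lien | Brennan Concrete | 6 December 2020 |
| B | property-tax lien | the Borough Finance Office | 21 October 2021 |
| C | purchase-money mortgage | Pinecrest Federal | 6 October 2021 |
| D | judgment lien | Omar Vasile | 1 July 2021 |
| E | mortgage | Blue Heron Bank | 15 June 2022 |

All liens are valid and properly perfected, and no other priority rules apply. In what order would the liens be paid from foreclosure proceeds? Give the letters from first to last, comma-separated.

Effective dates: C was recorded 220 days after the deed, outside the 20-day window, so it keeps its recording date.
As a property-tax lien, B is senior to every other lien.
The other liens, earliest effective date first: A (6 December 2020), D (1 July 2021), C (6 October 2021), E (15 June 2022).
Because B would otherwise rank above D, the subordination swaps them.

D, A, B, C, E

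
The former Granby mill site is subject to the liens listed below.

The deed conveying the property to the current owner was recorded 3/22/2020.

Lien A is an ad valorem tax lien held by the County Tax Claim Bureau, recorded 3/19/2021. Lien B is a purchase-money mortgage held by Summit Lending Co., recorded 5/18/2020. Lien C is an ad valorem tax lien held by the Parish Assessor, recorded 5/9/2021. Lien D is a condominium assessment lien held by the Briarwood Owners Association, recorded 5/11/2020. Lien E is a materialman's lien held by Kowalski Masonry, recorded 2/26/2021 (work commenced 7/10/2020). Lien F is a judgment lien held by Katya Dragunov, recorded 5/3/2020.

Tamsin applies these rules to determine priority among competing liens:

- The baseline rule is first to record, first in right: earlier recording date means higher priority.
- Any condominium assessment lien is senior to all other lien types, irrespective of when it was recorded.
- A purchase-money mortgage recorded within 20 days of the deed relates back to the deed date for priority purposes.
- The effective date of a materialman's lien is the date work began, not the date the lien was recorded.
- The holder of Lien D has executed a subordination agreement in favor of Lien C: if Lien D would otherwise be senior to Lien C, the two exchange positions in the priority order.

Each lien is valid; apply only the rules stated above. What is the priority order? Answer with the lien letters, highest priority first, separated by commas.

C, F, B, E, A, D

Adjusting effective dates: B was recorded 57 days after the deed — beyond 20 days — so no relation-back applies; E is treated as recorded 7/10/2020, the work-commencement date.
As a condominium assessment lien, D is senior to every other lien.
Ordering the rest by effective date: F (5/3/2020), B (5/18/2020), E (7/10/2020), A (3/19/2021), C (5/9/2021).
D is senior to C before the subordination, so the two trade places.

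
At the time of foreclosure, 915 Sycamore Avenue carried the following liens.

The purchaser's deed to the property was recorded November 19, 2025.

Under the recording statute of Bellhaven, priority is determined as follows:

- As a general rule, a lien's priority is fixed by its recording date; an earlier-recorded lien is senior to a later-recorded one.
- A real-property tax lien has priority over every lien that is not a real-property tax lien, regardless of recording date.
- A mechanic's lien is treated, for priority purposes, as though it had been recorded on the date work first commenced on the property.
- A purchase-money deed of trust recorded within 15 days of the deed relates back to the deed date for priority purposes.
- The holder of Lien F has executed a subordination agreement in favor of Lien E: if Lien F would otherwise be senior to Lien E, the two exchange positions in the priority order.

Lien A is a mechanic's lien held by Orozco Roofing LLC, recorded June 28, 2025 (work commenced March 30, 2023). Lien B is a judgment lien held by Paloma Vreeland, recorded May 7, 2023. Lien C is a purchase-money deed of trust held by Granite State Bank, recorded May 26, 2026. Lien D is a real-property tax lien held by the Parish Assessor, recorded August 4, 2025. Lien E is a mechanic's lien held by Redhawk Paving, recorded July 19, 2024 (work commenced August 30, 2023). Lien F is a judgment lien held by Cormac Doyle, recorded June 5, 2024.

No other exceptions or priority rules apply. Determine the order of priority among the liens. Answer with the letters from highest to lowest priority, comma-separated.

D, A, B, E, F, C

Effective dates after the stated exceptions: A is treated as recorded March 30, 2023, the work-commencement date; C missed the 15-day window (188 days after the deed), so its recording date stands; E relates back to August 30, 2023 (work commenced).
D is a real-property tax lien and takes priority over every other lien.
Remaining liens by effective date: A (March 30, 2023), B (May 7, 2023), E (August 30, 2023), F (June 5, 2024), C (May 26, 2026).
F already ranks below E; the subordination has no effect.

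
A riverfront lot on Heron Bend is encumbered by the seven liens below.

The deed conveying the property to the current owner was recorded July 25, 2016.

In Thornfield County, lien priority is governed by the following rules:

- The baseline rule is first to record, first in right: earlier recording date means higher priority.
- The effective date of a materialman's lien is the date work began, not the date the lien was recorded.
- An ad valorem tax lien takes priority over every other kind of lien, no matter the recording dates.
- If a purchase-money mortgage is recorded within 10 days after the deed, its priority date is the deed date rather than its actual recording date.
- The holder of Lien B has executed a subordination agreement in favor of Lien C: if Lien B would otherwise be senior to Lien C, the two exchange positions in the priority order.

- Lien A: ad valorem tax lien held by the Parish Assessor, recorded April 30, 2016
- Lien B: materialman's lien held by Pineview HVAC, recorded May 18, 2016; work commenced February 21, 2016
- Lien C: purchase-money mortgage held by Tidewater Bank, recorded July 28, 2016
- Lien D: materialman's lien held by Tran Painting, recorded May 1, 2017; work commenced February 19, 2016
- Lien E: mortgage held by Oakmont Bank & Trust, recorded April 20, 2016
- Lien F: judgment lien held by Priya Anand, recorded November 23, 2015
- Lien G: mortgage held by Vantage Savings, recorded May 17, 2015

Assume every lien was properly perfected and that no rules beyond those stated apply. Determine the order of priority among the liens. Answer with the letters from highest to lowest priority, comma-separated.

Effective dates after the stated exceptions: B is treated as recorded February 21, 2016, the work-commencement date; C was recorded within the 10-day window, so its effective date is the deed date July 25, 2016; D's effective date is February 19, 2016, when work began.
A is an ad valorem tax lien, so it outranks all other liens regardless of date.
Remaining liens by effective date: G (May 17, 2015), F (November 23, 2015), D (February 19, 2016), B (February 21, 2016), E (April 20, 2016), C (July 25, 2016).
The subordination applies — B was senior to C — so B and C swap.

A, G, F, D, C, E, B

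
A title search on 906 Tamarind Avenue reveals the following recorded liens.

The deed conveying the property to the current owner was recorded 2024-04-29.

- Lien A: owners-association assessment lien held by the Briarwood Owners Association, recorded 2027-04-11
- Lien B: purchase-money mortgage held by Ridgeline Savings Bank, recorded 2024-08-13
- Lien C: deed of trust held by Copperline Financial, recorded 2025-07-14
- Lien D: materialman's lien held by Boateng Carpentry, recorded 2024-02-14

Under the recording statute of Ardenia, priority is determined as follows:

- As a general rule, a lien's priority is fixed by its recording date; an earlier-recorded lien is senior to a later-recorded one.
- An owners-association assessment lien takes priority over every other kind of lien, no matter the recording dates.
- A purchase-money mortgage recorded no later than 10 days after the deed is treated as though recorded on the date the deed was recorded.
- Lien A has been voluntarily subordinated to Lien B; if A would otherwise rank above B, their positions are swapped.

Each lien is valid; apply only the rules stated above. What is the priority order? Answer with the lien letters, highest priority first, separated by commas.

B, D, A, C

Adjusting effective dates: B was recorded 106 days after the deed — beyond 10 days — so no relation-back applies.
A is an owners-association assessment lien, so it outranks all other liens regardless of date.
Among the remaining liens, by effective date: D (2024-02-14), B (2024-08-13), C (2025-07-14).
A is senior to B before the subordination, so the two trade places.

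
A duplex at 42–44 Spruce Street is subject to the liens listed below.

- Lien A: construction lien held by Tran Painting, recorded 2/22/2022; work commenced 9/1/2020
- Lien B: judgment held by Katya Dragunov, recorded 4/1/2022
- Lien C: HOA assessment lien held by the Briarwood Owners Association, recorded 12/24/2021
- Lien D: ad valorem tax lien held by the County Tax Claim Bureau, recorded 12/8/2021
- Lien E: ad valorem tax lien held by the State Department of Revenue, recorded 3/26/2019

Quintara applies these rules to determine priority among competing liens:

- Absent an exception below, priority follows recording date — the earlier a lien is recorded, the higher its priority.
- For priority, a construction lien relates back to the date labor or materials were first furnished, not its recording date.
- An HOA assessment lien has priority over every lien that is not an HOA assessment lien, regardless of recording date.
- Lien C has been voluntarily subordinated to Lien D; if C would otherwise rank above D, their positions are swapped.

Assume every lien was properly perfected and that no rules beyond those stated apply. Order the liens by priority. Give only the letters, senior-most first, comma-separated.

D, E, A, C, B

Effective dates: A is treated as recorded 9/1/2020, the work-commencement date.
As an HOA assessment lien, C is senior to every other lien.
Ordering the rest by effective date: E (3/26/2019), A (9/1/2020), D (12/8/2021), B (4/1/2022).
Because C would otherwise rank above D, the subordination swaps them.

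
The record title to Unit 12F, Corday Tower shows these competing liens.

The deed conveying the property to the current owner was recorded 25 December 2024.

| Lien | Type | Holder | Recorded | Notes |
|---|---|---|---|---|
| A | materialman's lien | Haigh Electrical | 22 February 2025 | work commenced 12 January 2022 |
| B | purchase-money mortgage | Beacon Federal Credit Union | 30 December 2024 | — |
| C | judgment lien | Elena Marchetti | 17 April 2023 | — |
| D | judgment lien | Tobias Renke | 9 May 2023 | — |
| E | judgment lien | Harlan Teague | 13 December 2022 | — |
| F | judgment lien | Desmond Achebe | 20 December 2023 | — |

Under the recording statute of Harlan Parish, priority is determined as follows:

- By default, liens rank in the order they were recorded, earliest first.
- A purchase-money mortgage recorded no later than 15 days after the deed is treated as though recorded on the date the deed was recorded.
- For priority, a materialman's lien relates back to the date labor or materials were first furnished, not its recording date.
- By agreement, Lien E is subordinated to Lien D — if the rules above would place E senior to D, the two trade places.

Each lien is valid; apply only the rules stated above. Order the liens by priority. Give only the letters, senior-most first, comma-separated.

Effective dates after the stated exceptions: A relates back to 12 January 2022 (work commenced); B's effective date is the deed date, 25 December 2024.
By effective date: A (12 January 2022), E (13 December 2022), C (17 April 2023), D (9 May 2023), F (20 December 2023), B (25 December 2024).
E is senior to D before the subordination, so the two trade places.

A, D, C, E, F, B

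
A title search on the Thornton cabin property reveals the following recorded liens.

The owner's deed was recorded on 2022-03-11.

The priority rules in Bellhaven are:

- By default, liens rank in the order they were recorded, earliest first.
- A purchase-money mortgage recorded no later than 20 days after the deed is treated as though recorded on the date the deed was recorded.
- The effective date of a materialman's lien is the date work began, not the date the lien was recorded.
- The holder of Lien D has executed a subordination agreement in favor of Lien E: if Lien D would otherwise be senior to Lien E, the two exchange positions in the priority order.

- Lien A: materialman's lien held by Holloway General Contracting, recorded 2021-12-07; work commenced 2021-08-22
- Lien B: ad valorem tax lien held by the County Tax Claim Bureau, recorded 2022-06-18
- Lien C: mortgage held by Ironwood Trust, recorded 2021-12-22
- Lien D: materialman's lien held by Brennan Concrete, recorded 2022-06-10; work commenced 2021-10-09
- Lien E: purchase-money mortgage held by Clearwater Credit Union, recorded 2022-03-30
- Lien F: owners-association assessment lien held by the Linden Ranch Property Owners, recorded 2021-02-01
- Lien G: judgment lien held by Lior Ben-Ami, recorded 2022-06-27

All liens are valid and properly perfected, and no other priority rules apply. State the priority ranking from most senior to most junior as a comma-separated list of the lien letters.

F, A, E, C, D, B, G

Effective dates after the stated exceptions: A relates back to 2021-08-22 (work commenced); D relates back to 2021-10-09 (work commenced); E relates back to the deed date 2022-03-11.
Sorted by effective date: F (2021-02-01), A (2021-08-22), D (2021-10-09), C (2021-12-22), E (2022-03-11), B (2022-06-18), G (2022-06-27).
D would otherwise be senior to E, so under the subordination agreement D and E exchange positions.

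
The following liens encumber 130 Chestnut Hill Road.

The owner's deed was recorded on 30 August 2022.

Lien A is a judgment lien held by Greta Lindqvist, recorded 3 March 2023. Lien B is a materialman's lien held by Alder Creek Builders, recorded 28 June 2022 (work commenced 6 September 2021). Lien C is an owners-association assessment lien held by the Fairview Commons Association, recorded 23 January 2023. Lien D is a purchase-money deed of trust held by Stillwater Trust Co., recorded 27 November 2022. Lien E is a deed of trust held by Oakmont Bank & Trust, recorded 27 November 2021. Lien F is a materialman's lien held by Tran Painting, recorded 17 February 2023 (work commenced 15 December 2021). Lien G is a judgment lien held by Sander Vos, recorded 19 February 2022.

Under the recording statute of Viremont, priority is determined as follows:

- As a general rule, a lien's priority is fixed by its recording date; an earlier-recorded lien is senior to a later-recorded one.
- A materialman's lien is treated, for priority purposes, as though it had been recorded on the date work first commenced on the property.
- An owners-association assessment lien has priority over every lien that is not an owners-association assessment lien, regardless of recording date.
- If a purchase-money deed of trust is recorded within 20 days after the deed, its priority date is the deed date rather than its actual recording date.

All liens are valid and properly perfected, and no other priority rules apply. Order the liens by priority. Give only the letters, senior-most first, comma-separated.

First, effective dates: B is treated as recorded 6 September 2021, the work-commencement date; D was recorded 89 days after the deed — beyond 20 days — so no relation-back applies; F relates back to 15 December 2021 (work commenced).
C is an owners-association assessment lien, so it outranks all other liens regardless of date.
The other liens, earliest effective date first: B (6 September 2021), E (27 November 2021), F (15 December 2021), G (19 February 2022), D (27 November 2022), A (3 March 2023).

C, B, E, F, G, D, A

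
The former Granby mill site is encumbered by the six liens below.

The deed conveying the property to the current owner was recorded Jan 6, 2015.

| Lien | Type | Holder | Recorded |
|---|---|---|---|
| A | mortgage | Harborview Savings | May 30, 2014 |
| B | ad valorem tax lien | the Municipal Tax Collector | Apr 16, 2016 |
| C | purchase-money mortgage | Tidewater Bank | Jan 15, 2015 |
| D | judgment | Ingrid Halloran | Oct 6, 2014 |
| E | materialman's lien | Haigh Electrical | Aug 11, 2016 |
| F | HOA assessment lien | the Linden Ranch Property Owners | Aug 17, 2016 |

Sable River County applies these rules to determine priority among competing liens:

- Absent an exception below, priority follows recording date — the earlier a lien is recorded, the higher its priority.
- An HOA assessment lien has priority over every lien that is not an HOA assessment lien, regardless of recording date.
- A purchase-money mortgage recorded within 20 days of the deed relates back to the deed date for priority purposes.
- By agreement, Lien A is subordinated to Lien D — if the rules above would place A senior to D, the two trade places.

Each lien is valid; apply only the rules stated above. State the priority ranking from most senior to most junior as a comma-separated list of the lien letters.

F, D, A, C, B, E

First, effective dates: C relates back to the deed date Jan 6, 2015.
F is an HOA assessment lien, so it outranks all other liens regardless of date.
Ordering the rest by effective date: A (May 30, 2014), D (Oct 6, 2014), C (Jan 6, 2015), B (Apr 16, 2016), E (Aug 11, 2016).
A is senior to D before the subordination, so the two trade places.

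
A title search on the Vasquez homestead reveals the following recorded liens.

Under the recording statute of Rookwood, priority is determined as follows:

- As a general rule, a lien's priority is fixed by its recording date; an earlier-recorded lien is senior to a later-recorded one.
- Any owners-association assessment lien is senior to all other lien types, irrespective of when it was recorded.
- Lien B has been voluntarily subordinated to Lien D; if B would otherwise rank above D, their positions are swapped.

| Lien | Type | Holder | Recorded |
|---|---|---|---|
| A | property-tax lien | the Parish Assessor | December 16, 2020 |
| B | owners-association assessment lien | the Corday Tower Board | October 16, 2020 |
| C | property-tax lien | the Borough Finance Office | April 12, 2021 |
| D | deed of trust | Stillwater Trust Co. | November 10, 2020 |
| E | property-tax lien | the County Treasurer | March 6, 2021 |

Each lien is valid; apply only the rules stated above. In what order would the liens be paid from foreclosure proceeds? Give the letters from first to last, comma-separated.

B is an owners-association assessment lien and takes priority over every other lien.
Among the remaining liens, by effective date: D (November 10, 2020), A (December 16, 2020), E (March 6, 2021), C (April 12, 2021).
Because B would otherwise rank above D, the subordination swaps them.

D, B, A, E, C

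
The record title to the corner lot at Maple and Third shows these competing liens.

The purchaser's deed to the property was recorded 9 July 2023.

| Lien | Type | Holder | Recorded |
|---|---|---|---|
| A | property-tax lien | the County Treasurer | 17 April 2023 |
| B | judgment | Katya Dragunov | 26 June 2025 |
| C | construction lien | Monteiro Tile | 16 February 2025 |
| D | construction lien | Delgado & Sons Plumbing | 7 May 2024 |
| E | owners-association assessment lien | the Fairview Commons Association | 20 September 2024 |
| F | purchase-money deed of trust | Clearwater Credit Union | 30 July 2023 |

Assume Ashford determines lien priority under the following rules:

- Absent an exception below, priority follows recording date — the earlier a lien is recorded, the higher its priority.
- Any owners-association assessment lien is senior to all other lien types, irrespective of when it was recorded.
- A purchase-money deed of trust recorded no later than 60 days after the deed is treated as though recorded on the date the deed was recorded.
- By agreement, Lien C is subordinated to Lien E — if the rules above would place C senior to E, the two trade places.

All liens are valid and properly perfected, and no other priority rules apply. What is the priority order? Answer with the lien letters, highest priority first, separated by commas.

E, A, F, D, C, B

Effective dates after the stated exceptions: F's effective date is the deed date, 9 July 2023.
E is an owners-association assessment lien and takes priority over every other lien.
Ordering the rest by effective date: A (17 April 2023), F (9 July 2023), D (7 May 2024), C (16 February 2025), B (26 June 2025).
C is already junior to E, so the subordination agreement changes nothing.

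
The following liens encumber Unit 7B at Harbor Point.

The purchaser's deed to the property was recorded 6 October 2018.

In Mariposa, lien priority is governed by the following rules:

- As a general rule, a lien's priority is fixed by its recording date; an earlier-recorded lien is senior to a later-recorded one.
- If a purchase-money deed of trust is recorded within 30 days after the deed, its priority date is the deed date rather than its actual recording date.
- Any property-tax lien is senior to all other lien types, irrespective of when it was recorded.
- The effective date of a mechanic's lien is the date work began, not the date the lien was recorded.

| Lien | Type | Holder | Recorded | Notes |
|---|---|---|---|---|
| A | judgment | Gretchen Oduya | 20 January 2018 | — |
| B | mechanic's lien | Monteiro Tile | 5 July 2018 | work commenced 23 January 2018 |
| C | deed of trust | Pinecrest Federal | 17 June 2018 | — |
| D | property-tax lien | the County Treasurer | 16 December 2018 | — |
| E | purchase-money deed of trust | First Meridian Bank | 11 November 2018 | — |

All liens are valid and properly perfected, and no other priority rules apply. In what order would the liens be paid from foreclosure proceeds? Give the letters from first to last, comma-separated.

D, A, B, C, E

Effective dates: B relates back to 23 January 2018 (work commenced); E missed the 30-day window (36 days after the deed), so its recording date stands.
As a property-tax lien, D is senior to every other lien.
The other liens, earliest effective date first: A (20 January 2018), B (23 January 2018), C (17 June 2018), E (11 November 2018).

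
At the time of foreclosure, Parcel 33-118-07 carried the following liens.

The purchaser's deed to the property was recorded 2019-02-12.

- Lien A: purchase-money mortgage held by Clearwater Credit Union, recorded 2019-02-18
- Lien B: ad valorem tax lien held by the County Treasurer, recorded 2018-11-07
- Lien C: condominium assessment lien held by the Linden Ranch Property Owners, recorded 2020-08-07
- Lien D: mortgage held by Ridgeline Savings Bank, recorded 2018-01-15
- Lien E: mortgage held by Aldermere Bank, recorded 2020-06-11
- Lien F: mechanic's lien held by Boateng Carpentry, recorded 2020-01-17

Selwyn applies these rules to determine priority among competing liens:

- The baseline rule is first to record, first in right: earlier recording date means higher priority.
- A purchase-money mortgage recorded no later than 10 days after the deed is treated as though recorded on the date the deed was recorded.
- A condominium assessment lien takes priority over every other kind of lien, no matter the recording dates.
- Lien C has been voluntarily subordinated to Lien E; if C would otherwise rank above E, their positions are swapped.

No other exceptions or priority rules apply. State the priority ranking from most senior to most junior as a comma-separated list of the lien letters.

E, D, B, A, F, C

Adjusting effective dates: A relates back to the deed date 2019-02-12.
As a condominium assessment lien, C is senior to every other lien.
Ordering the rest by effective date: D (2018-01-15), B (2018-11-07), A (2019-02-12), F (2020-01-17), E (2020-06-11).
C would otherwise be senior to E, so under the subordination agreement C and E exchange positions.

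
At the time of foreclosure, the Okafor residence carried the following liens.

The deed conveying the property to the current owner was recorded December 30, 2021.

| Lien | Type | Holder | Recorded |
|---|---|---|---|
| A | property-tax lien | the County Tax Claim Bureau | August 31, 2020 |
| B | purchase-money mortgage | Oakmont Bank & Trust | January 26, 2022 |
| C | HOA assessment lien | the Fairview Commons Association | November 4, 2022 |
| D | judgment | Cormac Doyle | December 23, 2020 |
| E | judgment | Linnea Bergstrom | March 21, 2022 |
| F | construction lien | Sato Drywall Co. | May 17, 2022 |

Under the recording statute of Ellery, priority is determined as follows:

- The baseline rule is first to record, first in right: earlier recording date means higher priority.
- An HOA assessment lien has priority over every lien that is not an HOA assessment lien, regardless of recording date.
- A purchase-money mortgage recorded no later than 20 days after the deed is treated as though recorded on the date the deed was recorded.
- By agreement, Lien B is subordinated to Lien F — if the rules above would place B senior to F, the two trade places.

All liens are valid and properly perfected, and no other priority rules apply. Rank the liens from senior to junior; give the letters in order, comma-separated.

C, A, D, F, E, B

Effective dates after the stated exceptions: B missed the 20-day window (27 days after the deed), so its recording date stands.
As an HOA assessment lien, C is senior to every other lien.
Among the remaining liens, by effective date: A (August 31, 2020), D (December 23, 2020), B (January 26, 2022), E (March 21, 2022), F (May 17, 2022).
The subordination applies — B was senior to F — so B and F swap.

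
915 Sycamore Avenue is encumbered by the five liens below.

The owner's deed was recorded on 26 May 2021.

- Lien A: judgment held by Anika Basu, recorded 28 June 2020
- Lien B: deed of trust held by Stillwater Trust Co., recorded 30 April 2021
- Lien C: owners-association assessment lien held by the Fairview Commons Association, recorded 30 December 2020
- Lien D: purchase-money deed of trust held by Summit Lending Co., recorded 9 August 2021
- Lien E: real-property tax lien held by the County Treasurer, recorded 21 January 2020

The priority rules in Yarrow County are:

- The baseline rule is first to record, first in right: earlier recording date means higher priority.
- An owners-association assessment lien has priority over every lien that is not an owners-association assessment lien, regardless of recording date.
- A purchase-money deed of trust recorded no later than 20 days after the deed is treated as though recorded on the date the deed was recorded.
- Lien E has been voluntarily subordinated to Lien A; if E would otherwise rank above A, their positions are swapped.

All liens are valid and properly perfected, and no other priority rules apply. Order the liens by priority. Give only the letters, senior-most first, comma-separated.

Adjusting effective dates: D was recorded 75 days after the deed, outside the 20-day window, so it keeps its recording date.
C is an owners-association assessment lien, so it outranks all other liens regardless of date.
The other liens, earliest effective date first: E (21 January 2020), A (28 June 2020), B (30 April 2021), D (9 August 2021).
The subordination applies — E was senior to A — so E and A swap.

C, A, E, B, D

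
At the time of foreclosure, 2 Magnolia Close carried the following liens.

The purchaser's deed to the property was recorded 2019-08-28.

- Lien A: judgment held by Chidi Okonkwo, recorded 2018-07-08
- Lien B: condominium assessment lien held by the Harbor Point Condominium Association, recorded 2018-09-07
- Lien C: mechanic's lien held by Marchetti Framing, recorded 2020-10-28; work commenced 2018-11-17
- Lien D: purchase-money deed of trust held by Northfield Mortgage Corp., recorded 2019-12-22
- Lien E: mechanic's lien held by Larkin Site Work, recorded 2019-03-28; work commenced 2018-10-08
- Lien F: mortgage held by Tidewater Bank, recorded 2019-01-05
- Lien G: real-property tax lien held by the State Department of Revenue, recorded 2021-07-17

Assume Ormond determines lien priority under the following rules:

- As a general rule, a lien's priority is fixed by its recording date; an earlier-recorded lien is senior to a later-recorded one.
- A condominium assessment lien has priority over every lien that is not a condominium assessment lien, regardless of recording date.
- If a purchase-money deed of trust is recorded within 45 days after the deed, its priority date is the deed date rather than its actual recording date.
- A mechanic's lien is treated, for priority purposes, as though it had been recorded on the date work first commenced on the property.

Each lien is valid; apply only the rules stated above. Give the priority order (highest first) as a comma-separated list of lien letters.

B, A, E, C, F, D, G

Effective dates after the stated exceptions: C's effective date is 2018-11-17, when work began; D was recorded 116 days after the deed — beyond 45 days — so no relation-back applies; E's effective date is 2018-10-08, when work began.
B is a condominium assessment lien, so it outranks all other liens regardless of date.
The other liens, earliest effective date first: A (2018-07-08), E (2018-10-08), C (2018-11-17), F (2019-01-05), D (2019-12-22), G (2021-07-17).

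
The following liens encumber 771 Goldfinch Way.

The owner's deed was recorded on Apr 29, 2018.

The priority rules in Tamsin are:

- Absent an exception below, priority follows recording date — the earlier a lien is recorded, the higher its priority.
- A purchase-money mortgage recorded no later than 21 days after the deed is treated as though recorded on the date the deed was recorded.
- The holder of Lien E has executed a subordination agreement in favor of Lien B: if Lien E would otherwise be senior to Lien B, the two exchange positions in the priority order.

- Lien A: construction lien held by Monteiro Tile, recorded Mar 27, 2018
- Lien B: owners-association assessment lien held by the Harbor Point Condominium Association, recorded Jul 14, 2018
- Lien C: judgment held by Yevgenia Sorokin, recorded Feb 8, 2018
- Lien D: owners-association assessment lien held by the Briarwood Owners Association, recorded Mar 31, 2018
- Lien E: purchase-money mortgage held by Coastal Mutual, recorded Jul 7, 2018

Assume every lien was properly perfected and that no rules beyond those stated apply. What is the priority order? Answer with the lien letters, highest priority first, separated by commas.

Adjusting effective dates: E was recorded 69 days after the deed — beyond 21 days — so no relation-back applies.
By effective date: C (Feb 8, 2018), A (Mar 27, 2018), D (Mar 31, 2018), E (Jul 7, 2018), B (Jul 14, 2018).
Because E would otherwise rank above B, the subordination swaps them.

C, A, D, B, E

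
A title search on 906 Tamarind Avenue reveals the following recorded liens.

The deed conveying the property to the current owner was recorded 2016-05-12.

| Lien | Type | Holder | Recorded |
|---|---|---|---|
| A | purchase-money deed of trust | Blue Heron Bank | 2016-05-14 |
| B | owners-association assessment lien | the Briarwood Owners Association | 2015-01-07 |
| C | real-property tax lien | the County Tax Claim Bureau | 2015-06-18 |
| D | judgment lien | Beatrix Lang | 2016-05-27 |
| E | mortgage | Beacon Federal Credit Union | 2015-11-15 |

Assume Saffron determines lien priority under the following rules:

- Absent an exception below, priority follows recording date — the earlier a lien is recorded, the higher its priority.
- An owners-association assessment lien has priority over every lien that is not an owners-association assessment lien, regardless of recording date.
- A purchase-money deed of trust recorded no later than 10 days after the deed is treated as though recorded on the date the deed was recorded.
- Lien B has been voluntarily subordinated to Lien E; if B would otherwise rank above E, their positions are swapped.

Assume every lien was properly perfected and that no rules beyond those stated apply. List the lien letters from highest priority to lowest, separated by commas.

E, C, B, A, D

Effective dates after the stated exceptions: A's effective date is the deed date, 2016-05-12.
B, as an owners-association assessment lien, has superpriority and ranks first.
The other liens, earliest effective date first: C (2015-06-18), E (2015-11-15), A (2016-05-12), D (2016-05-27).
Because B would otherwise rank above E, the subordination swaps them.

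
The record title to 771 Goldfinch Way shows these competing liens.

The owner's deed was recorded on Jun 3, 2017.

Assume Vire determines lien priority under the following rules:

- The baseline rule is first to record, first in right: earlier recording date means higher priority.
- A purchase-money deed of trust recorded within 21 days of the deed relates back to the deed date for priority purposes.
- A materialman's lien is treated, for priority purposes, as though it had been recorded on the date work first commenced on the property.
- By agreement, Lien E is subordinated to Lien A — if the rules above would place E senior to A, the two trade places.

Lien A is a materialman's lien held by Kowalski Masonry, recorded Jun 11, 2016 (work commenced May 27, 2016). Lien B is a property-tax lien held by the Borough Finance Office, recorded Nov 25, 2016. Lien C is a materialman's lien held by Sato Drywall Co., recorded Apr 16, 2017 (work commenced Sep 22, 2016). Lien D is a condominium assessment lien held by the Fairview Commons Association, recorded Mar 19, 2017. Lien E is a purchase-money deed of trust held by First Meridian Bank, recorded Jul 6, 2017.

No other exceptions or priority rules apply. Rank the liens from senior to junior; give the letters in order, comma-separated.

A, C, B, D, E

Adjusting effective dates: A is treated as recorded May 27, 2016, the work-commencement date; C relates back to Sep 22, 2016 (work commenced); E was recorded 33 days after the deed — beyond 21 days — so no relation-back applies.
Ordering by effective date: A (May 27, 2016), C (Sep 22, 2016), B (Nov 25, 2016), D (Mar 19, 2017), E (Jul 6, 2017).
E is already junior to A, so the subordination agreement changes nothing.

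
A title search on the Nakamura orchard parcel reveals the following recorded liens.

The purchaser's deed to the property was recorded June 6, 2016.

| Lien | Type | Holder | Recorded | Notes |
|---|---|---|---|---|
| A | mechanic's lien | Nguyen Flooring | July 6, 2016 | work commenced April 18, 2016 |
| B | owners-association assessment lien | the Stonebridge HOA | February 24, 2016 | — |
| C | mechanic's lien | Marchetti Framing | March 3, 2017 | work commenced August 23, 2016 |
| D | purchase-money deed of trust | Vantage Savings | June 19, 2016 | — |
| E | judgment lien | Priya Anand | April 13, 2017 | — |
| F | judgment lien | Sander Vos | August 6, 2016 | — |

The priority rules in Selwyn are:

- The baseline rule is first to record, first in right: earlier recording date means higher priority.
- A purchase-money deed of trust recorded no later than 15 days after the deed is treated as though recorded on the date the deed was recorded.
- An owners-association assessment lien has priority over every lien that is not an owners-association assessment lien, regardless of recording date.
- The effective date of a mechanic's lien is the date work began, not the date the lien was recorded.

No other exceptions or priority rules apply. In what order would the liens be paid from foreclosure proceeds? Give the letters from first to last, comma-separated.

B, A, D, F, C, E

Effective dates: A relates back to April 18, 2016 (work commenced); C is treated as recorded August 23, 2016, the work-commencement date; D's effective date is the deed date, June 6, 2016.
B is an owners-association assessment lien, so it outranks all other liens regardless of date.
Remaining liens by effective date: A (April 18, 2016), D (June 6, 2016), F (August 6, 2016), C (August 23, 2016), E (April 13, 2017).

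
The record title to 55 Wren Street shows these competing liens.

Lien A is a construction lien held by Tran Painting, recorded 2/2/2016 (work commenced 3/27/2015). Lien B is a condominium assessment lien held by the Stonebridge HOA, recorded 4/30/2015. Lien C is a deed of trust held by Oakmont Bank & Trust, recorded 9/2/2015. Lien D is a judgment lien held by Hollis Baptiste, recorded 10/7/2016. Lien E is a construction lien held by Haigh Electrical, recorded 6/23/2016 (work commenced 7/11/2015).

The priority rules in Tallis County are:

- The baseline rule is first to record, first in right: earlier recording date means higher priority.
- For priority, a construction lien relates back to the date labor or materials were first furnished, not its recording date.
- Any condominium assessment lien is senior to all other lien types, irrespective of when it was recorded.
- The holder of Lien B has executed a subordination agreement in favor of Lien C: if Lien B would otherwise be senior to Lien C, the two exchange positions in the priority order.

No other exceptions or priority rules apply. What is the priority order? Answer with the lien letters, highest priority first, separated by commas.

C, A, E, B, D

Effective dates: A relates back to 3/27/2015 (work commenced); E relates back to 7/11/2015 (work commenced).
As a condominium assessment lien, B is senior to every other lien.
The other liens, earliest effective date first: A (3/27/2015), E (7/11/2015), C (9/2/2015), D (10/7/2016).
Because B would otherwise rank above C, the subordination swaps them.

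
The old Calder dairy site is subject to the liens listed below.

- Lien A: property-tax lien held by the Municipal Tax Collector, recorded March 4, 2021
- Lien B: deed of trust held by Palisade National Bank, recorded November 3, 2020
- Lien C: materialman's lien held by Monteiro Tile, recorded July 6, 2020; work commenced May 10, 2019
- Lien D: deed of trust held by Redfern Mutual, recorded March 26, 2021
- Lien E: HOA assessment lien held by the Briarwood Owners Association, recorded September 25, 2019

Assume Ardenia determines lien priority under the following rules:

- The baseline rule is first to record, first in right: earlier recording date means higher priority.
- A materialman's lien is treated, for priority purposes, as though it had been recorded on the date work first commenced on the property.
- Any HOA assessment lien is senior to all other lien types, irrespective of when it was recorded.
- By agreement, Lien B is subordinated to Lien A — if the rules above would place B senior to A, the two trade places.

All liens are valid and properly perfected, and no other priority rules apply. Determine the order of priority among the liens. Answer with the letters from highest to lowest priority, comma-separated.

E, C, A, B, D

First, effective dates: C relates back to May 10, 2019 (work commenced).
As an HOA assessment lien, E is senior to every other lien.
Among the remaining liens, by effective date: C (May 10, 2019), B (November 3, 2020), A (March 4, 2021), D (March 26, 2021).
B is senior to A before the subordination, so the two trade places.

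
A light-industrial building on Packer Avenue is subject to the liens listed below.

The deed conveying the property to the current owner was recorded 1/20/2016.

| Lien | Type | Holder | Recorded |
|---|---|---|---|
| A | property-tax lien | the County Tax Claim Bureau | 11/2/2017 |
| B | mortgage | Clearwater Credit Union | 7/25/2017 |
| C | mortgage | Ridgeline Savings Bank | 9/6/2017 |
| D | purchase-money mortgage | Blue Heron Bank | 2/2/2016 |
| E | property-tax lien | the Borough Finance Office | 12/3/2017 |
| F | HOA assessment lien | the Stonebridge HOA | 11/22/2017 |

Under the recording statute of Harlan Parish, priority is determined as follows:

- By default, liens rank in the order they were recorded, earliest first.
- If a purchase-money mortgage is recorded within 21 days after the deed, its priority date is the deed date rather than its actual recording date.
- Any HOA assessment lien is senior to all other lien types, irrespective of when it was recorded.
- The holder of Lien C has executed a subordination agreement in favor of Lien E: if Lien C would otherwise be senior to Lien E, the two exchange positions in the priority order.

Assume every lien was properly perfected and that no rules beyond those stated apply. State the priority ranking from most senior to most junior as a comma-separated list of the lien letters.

First, effective dates: D relates back to the deed date 1/20/2016.
F is an HOA assessment lien and takes priority over every other lien.
Remaining liens by effective date: D (1/20/2016), B (7/25/2017), C (9/6/2017), A (11/2/2017), E (12/3/2017).
C is senior to E before the subordination, so the two trade places.

F, D, B, E, A, C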